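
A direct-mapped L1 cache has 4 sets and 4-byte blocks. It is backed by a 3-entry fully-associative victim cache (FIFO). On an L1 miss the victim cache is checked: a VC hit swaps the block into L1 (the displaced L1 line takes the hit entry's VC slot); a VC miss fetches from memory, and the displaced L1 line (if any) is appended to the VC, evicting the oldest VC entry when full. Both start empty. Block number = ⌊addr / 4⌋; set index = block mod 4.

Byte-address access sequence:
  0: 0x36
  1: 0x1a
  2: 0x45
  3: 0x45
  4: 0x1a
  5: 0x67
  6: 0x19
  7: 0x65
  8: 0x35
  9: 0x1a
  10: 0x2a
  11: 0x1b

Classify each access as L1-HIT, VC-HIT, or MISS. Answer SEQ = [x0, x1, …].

SEQ = [MISS, MISS, MISS, L1-HIT, L1-HIT, MISS, L1-HIT, L1-HIT, VC-HIT, L1-HIT, MISS, VC-HIT]

  [0] addr=0x36 blk=13 s=1: MISS | VC []
  [1] addr=0x1a blk=6 s=2: MISS | VC []
  [2] addr=0x45 blk=17 s=1: MISS | VC [13]
  [3] addr=0x45 blk=17 s=1: L1-HIT | VC [13]
  [4] addr=0x1a blk=6 s=2: L1-HIT | VC [13]
  [5] addr=0x67 blk=25 s=1: MISS | VC [13, 17]
  [6] addr=0x19 blk=6 s=2: L1-HIT | VC [13, 17]
  [7] addr=0x65 blk=25 s=1: L1-HIT | VC [13, 17]
  [8] addr=0x35 blk=13 s=1: VC-HIT | VC [25, 17]
  [9] addr=0x1a blk=6 s=2: L1-HIT | VC [25, 17]
  [10] addr=0x2a blk=10 s=2: MISS | VC [25, 17, 6]
  [11] addr=0x1b blk=6 s=2: VC-HIT | VC [25, 17, 10]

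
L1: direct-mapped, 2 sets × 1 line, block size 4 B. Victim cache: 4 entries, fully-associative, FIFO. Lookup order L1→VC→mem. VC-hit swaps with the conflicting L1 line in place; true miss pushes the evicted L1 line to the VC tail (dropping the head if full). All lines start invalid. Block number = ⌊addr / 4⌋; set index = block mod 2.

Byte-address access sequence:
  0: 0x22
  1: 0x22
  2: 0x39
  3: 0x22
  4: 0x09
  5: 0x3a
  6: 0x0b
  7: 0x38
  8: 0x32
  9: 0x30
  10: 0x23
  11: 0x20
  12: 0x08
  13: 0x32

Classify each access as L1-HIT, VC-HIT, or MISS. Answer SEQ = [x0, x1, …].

SEQ = [MISS, L1-HIT, MISS, VC-HIT, MISS, VC-HIT, VC-HIT, VC-HIT, MISS, L1-HIT, VC-HIT, L1-HIT, VC-HIT, VC-HIT]

#0 0x22→b8/s0 MISS; vc=[]
#1 0x22→b8/s0 L1-HIT; vc=[]
#2 0x39→b14/s0 MISS; vc=[8]
#3 0x22→b8/s0 VC-HIT; vc=[14]
#4 0x9→b2/s0 MISS; vc=[14,8]
#5 0x3a→b14/s0 VC-HIT; vc=[2,8]
#6 0xb→b2/s0 VC-HIT; vc=[14,8]
#7 0x38→b14/s0 VC-HIT; vc=[2,8]
#8 0x32→b12/s0 MISS; vc=[2,8,14]
#9 0x30→b12/s0 L1-HIT; vc=[2,8,14]
#10 0x23→b8/s0 VC-HIT; vc=[2,12,14]
#11 0x20→b8/s0 L1-HIT; vc=[2,12,14]
#12 0x8→b2/s0 VC-HIT; vc=[8,12,14]
#13 0x32→b12/s0 VC-HIT; vc=[8,2,14]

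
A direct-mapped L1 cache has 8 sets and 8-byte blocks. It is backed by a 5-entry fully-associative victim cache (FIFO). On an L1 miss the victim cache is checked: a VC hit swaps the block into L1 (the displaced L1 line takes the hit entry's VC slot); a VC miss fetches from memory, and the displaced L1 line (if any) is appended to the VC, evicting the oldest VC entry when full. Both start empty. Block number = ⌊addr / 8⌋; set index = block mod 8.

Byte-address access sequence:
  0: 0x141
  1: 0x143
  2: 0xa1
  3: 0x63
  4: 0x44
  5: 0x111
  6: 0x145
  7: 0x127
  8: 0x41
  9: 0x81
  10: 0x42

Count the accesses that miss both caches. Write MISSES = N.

  [0] addr=0x141 blk=40 s=0: MISS | VC []
  [1] addr=0x143 blk=40 s=0: L1-HIT | VC []
  [2] addr=0xa1 blk=20 s=4: MISS | VC []
  [3] addr=0x63 blk=12 s=4: MISS | VC [20]
  [4] addr=0x44 blk=8 s=0: MISS | VC [20, 40]
  [5] addr=0x111 blk=34 s=2: MISS | VC [20, 40]
  [6] addr=0x145 blk=40 s=0: VC-HIT | VC [20, 8]
  [7] addr=0x127 blk=36 s=4: MISS | VC [20, 8, 12]
  [8] addr=0x41 blk=8 s=0: VC-HIT | VC [20, 40, 12]
  [9] addr=0x81 blk=16 s=0: MISS | VC [20, 40, 12, 8]
  [10] addr=0x42 blk=8 s=0: VC-HIT | VC [20, 40, 12, 16]

MISSES = 7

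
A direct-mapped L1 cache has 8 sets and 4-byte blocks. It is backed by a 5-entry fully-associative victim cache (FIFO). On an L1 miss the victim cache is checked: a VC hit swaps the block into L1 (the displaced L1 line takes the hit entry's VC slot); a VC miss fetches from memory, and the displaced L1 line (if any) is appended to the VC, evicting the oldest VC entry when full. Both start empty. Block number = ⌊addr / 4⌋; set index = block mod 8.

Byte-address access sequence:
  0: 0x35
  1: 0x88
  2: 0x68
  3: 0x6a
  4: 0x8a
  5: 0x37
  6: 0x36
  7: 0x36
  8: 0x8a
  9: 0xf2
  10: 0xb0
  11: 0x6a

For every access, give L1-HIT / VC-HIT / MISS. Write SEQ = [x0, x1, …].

SEQ = [MISS, MISS, MISS, L1-HIT, VC-HIT, L1-HIT, L1-HIT, L1-HIT, L1-HIT, MISS, MISS, VC-HIT]

  [0] addr=0x35 blk=13 s=5: MISS | VC []
  [1] addr=0x88 blk=34 s=2: MISS | VC []
  [2] addr=0x68 blk=26 s=2: MISS | VC [34]
  [3] addr=0x6a blk=26 s=2: L1-HIT | VC [34]
  [4] addr=0x8a blk=34 s=2: VC-HIT | VC [26]
  [5] addr=0x37 blk=13 s=5: L1-HIT | VC [26]
  [6] addr=0x36 blk=13 s=5: L1-HIT | VC [26]
  [7] addr=0x36 blk=13 s=5: L1-HIT | VC [26]
  [8] addr=0x8a blk=34 s=2: L1-HIT | VC [26]
  [9] addr=0xf2 blk=60 s=4: MISS | VC [26]
  [10] addr=0xb0 blk=44 s=4: MISS | VC [26, 60]
  [11] addr=0x6a blk=26 s=2: VC-HIT | VC [34, 60]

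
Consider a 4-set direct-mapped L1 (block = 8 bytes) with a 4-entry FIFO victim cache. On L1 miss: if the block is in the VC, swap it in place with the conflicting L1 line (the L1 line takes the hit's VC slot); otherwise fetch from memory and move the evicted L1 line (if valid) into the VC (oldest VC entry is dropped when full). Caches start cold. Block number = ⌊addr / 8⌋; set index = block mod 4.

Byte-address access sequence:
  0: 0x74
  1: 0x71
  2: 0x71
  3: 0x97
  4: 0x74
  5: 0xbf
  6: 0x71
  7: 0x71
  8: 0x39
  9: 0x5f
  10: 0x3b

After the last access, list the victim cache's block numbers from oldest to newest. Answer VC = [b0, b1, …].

0: 0x74 (blk 14, set 2) → MISS  vc=[]
1: 0x71 (blk 14, set 2) → L1-HIT  vc=[]
2: 0x71 (blk 14, set 2) → L1-HIT  vc=[]
3: 0x97 (blk 18, set 2) → MISS  vc=[14]
4: 0x74 (blk 14, set 2) → VC-HIT  vc=[18]
5: 0xbf (blk 23, set 3) → MISS  vc=[18]
6: 0x71 (blk 14, set 2) → L1-HIT  vc=[18]
7: 0x71 (blk 14, set 2) → L1-HIT  vc=[18]
8: 0x39 (blk 7, set 3) → MISS  vc=[18, 23]
9: 0x5f (blk 11, set 3) → MISS  vc=[18, 23, 7]
10: 0x3b (blk 7, set 3) → VC-HIT  vc=[18, 23, 11]

VC = [18, 23, 11]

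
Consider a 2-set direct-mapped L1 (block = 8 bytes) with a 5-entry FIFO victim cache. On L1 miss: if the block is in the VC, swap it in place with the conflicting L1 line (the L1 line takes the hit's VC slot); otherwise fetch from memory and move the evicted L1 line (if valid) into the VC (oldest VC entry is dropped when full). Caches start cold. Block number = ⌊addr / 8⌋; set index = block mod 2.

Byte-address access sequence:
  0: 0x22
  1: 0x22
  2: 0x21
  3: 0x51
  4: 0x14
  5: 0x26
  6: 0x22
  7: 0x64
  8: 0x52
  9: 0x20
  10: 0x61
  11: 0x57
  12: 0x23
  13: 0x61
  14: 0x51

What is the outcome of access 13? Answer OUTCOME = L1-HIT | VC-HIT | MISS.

0: 0x22 (blk 4, set 0) → MISS  vc=[]
1: 0x22 (blk 4, set 0) → L1-HIT  vc=[]
2: 0x21 (blk 4, set 0) → L1-HIT  vc=[]
3: 0x51 (blk 10, set 0) → MISS  vc=[4]
4: 0x14 (blk 2, set 0) → MISS  vc=[4, 10]
5: 0x26 (blk 4, set 0) → VC-HIT  vc=[2, 10]
6: 0x22 (blk 4, set 0) → L1-HIT  vc=[2, 10]
7: 0x64 (blk 12, set 0) → MISS  vc=[2, 10, 4]
8: 0x52 (blk 10, set 0) → VC-HIT  vc=[2, 12, 4]
9: 0x20 (blk 4, set 0) → VC-HIT  vc=[2, 12, 10]
10: 0x61 (blk 12, set 0) → VC-HIT  vc=[2, 4, 10]
11: 0x57 (blk 10, set 0) → VC-HIT  vc=[2, 4, 12]
12: 0x23 (blk 4, set 0) → VC-HIT  vc=[2, 10, 12]
13: 0x61 (blk 12, set 0) → VC-HIT  vc=[2, 10, 4]
14: 0x51 (blk 10, set 0) → VC-HIT  vc=[2, 12, 4]

OUTCOME = VC-HIT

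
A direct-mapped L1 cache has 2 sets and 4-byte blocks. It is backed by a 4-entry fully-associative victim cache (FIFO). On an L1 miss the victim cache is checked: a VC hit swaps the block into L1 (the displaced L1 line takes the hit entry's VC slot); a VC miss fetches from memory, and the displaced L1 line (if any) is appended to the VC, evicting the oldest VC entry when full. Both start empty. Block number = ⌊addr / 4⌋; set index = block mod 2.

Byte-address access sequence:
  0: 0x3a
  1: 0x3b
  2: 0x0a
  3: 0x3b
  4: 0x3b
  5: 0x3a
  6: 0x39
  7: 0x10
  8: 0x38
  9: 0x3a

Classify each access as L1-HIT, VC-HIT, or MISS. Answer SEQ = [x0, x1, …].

SEQ = [MISS, L1-HIT, MISS, VC-HIT, L1-HIT, L1-HIT, L1-HIT, MISS, VC-HIT, L1-HIT]

  [0] addr=0x3a blk=14 s=0: MISS | VC []
  [1] addr=0x3b blk=14 s=0: L1-HIT | VC []
  [2] addr=0xa blk=2 s=0: MISS | VC [14]
  [3] addr=0x3b blk=14 s=0: VC-HIT | VC [2]
  [4] addr=0x3b blk=14 s=0: L1-HIT | VC [2]
  [5] addr=0x3a blk=14 s=0: L1-HIT | VC [2]
  [6] addr=0x39 blk=14 s=0: L1-HIT | VC [2]
  [7] addr=0x10 blk=4 s=0: MISS | VC [2, 14]
  [8] addr=0x38 blk=14 s=0: VC-HIT | VC [2, 4]
  [9] addr=0x3a blk=14 s=0: L1-HIT | VC [2, 4]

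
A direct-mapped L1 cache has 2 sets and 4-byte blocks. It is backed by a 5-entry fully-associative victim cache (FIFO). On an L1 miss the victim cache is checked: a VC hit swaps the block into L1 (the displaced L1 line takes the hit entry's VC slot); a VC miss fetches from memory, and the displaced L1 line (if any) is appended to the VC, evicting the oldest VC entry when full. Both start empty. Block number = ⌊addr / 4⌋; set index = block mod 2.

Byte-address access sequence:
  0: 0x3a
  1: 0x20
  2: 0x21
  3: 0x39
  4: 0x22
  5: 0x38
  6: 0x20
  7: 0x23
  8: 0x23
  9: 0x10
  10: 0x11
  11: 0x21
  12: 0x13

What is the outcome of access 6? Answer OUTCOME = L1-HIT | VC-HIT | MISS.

  [0] addr=0x3a blk=14 s=0: MISS | VC []
  [1] addr=0x20 blk=8 s=0: MISS | VC [14]
  [2] addr=0x21 blk=8 s=0: L1-HIT | VC [14]
  [3] addr=0x39 blk=14 s=0: VC-HIT | VC [8]
  [4] addr=0x22 blk=8 s=0: VC-HIT | VC [14]
  [5] addr=0x38 blk=14 s=0: VC-HIT | VC [8]
  [6] addr=0x20 blk=8 s=0: VC-HIT | VC [14]
  [7] addr=0x23 blk=8 s=0: L1-HIT | VC [14]
  [8] addr=0x23 blk=8 s=0: L1-HIT | VC [14]
  [9] addr=0x10 blk=4 s=0: MISS | VC [14, 8]
  [10] addr=0x11 blk=4 s=0: L1-HIT | VC [14, 8]
  [11] addr=0x21 blk=8 s=0: VC-HIT | VC [14, 4]
  [12] addr=0x13 blk=4 s=0: VC-HIT | VC [14, 8]

OUTCOME = VC-HIT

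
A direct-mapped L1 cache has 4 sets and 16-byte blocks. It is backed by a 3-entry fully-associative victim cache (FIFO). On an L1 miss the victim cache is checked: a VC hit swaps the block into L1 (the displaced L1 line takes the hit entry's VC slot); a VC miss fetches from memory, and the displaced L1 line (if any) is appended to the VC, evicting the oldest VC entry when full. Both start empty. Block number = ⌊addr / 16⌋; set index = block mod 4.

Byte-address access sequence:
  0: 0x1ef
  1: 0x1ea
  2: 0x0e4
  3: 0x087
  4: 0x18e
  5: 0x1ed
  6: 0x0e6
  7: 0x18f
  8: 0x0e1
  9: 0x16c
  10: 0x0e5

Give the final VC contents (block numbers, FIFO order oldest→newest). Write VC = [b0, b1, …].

VC = [30, 8, 22]

#0 0x1ef→b30/s2 MISS; vc=[]
#1 0x1ea→b30/s2 L1-HIT; vc=[]
#2 0xe4→b14/s2 MISS; vc=[30]
#3 0x87→b8/s0 MISS; vc=[30]
#4 0x18e→b24/s0 MISS; vc=[30,8]
#5 0x1ed→b30/s2 VC-HIT; vc=[14,8]
#6 0xe6→b14/s2 VC-HIT; vc=[30,8]
#7 0x18f→b24/s0 L1-HIT; vc=[30,8]
#8 0xe1→b14/s2 L1-HIT; vc=[30,8]
#9 0x16c→b22/s2 MISS; vc=[30,8,14]
#10 0xe5→b14/s2 VC-HIT; vc=[30,8,22]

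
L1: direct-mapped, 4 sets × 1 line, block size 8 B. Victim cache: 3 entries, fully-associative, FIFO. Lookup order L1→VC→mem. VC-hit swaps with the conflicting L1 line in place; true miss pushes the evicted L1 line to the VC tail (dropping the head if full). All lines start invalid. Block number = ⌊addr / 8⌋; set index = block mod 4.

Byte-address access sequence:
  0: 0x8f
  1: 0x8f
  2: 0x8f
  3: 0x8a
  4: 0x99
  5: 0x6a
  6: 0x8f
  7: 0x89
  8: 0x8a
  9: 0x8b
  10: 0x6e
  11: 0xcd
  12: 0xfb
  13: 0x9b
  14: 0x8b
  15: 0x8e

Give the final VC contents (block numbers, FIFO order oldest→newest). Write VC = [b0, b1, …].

VC = [25, 13, 31]

0: 0x8f (blk 17, set 1) → MISS  vc=[]
1: 0x8f (blk 17, set 1) → L1-HIT  vc=[]
2: 0x8f (blk 17, set 1) → L1-HIT  vc=[]
3: 0x8a (blk 17, set 1) → L1-HIT  vc=[]
4: 0x99 (blk 19, set 3) → MISS  vc=[]
5: 0x6a (blk 13, set 1) → MISS  vc=[17]
6: 0x8f (blk 17, set 1) → VC-HIT  vc=[13]
7: 0x89 (blk 17, set 1) → L1-HIT  vc=[13]
8: 0x8a (blk 17, set 1) → L1-HIT  vc=[13]
9: 0x8b (blk 17, set 1) → L1-HIT  vc=[13]
10: 0x6e (blk 13, set 1) → VC-HIT  vc=[17]
11: 0xcd (blk 25, set 1) → MISS  vc=[17, 13]
12: 0xfb (blk 31, set 3) → MISS  vc=[17, 13, 19]
13: 0x9b (blk 19, set 3) → VC-HIT  vc=[17, 13, 31]
14: 0x8b (blk 17, set 1) → VC-HIT  vc=[25, 13, 31]
15: 0x8e (blk 17, set 1) → L1-HIT  vc=[25, 13, 31]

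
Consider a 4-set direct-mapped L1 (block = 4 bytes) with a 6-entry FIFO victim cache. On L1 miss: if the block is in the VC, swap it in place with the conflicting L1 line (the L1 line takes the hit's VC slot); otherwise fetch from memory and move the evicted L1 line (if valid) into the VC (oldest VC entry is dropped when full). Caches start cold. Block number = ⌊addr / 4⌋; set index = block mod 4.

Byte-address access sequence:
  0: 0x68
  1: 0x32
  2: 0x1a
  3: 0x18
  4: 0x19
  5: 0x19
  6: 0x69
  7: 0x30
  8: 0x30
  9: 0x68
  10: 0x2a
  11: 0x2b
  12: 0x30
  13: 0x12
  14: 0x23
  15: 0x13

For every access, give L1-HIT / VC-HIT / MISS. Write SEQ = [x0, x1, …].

0: 0x68 (blk 26, set 2) → MISS  vc=[]
1: 0x32 (blk 12, set 0) → MISS  vc=[]
2: 0x1a (blk 6, set 2) → MISS  vc=[26]
3: 0x18 (blk 6, set 2) → L1-HIT  vc=[26]
4: 0x19 (blk 6, set 2) → L1-HIT  vc=[26]
5: 0x19 (blk 6, set 2) → L1-HIT  vc=[26]
6: 0x69 (blk 26, set 2) → VC-HIT  vc=[6]
7: 0x30 (blk 12, set 0) → L1-HIT  vc=[6]
8: 0x30 (blk 12, set 0) → L1-HIT  vc=[6]
9: 0x68 (blk 26, set 2) → L1-HIT  vc=[6]
10: 0x2a (blk 10, set 2) → MISS  vc=[6, 26]
11: 0x2b (blk 10, set 2) → L1-HIT  vc=[6, 26]
12: 0x30 (blk 12, set 0) → L1-HIT  vc=[6, 26]
13: 0x12 (blk 4, set 0) → MISS  vc=[6, 26, 12]
14: 0x23 (blk 8, set 0) → MISS  vc=[6, 26, 12, 4]
15: 0x13 (blk 4, set 0) → VC-HIT  vc=[6, 26, 12, 8]

SEQ = [MISS, MISS, MISS, L1-HIT, L1-HIT, L1-HIT, VC-HIT, L1-HIT, L1-HIT, L1-HIT, MISS, L1-HIT, L1-HIT, MISS, MISS, VC-HIT]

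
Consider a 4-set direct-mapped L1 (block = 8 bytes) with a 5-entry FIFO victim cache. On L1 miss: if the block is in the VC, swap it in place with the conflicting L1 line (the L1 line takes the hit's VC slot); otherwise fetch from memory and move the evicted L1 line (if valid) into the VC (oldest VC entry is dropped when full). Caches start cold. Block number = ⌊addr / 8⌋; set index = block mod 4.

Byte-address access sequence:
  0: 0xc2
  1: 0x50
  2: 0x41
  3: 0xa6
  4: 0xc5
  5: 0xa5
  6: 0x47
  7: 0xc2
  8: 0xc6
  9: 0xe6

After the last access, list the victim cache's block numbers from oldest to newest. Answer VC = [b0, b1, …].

VC = [8, 20, 24]

0: 0xc2 (blk 24, set 0) → MISS  vc=[]
1: 0x50 (blk 10, set 2) → MISS  vc=[]
2: 0x41 (blk 8, set 0) → MISS  vc=[24]
3: 0xa6 (blk 20, set 0) → MISS  vc=[24, 8]
4: 0xc5 (blk 24, set 0) → VC-HIT  vc=[20, 8]
5: 0xa5 (blk 20, set 0) → VC-HIT  vc=[24, 8]
6: 0x47 (blk 8, set 0) → VC-HIT  vc=[24, 20]
7: 0xc2 (blk 24, set 0) → VC-HIT  vc=[8, 20]
8: 0xc6 (blk 24, set 0) → L1-HIT  vc=[8, 20]
9: 0xe6 (blk 28, set 0) → MISS  vc=[8, 20, 24]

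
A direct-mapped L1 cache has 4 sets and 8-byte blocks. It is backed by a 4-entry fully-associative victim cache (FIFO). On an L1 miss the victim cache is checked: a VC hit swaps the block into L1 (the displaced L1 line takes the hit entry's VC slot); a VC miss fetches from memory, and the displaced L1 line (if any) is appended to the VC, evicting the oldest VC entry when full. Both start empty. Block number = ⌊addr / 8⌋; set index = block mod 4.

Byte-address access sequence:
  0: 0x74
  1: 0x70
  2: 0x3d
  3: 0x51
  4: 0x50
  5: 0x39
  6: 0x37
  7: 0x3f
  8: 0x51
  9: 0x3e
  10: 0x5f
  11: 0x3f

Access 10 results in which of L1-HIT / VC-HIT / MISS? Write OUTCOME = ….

0: 0x74 (blk 14, set 2) → MISS  vc=[]
1: 0x70 (blk 14, set 2) → L1-HIT  vc=[]
2: 0x3d (blk 7, set 3) → MISS  vc=[]
3: 0x51 (blk 10, set 2) → MISS  vc=[14]
4: 0x50 (blk 10, set 2) → L1-HIT  vc=[14]
5: 0x39 (blk 7, set 3) → L1-HIT  vc=[14]
6: 0x37 (blk 6, set 2) → MISS  vc=[14, 10]
7: 0x3f (blk 7, set 3) → L1-HIT  vc=[14, 10]
8: 0x51 (blk 10, set 2) → VC-HIT  vc=[14, 6]
9: 0x3e (blk 7, set 3) → L1-HIT  vc=[14, 6]
10: 0x5f (blk 11, set 3) → MISS  vc=[14, 6, 7]
11: 0x3f (blk 7, set 3) → VC-HIT  vc=[14, 6, 11]

OUTCOME = MISS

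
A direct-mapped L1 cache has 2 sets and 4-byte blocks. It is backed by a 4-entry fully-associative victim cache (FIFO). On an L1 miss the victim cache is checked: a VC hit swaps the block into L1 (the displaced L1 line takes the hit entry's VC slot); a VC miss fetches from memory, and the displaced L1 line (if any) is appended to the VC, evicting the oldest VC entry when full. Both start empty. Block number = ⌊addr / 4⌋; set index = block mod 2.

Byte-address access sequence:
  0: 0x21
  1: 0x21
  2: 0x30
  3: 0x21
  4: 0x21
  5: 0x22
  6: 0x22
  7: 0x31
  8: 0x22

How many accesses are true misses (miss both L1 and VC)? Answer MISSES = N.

MISSES = 2

0: 0x21 (blk 8, set 0) → MISS  vc=[]
1: 0x21 (blk 8, set 0) → L1-HIT  vc=[]
2: 0x30 (blk 12, set 0) → MISS  vc=[8]
3: 0x21 (blk 8, set 0) → VC-HIT  vc=[12]
4: 0x21 (blk 8, set 0) → L1-HIT  vc=[12]
5: 0x22 (blk 8, set 0) → L1-HIT  vc=[12]
6: 0x22 (blk 8, set 0) → L1-HIT  vc=[12]
7: 0x31 (blk 12, set 0) → VC-HIT  vc=[8]
8: 0x22 (blk 8, set 0) → VC-HIT  vc=[12]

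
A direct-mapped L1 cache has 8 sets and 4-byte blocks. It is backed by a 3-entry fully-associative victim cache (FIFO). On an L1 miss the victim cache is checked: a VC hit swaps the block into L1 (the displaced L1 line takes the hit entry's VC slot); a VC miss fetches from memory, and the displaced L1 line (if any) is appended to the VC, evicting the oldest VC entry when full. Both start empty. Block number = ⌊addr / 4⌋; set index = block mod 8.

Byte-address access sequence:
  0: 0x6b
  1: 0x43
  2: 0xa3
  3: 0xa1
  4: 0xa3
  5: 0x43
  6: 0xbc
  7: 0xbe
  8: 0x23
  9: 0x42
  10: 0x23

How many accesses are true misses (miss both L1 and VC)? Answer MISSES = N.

0: 0x6b (blk 26, set 2) → MISS  vc=[]
1: 0x43 (blk 16, set 0) → MISS  vc=[]
2: 0xa3 (blk 40, set 0) → MISS  vc=[16]
3: 0xa1 (blk 40, set 0) → L1-HIT  vc=[16]
4: 0xa3 (blk 40, set 0) → L1-HIT  vc=[16]
5: 0x43 (blk 16, set 0) → VC-HIT  vc=[40]
6: 0xbc (blk 47, set 7) → MISS  vc=[40]
7: 0xbe (blk 47, set 7) → L1-HIT  vc=[40]
8: 0x23 (blk 8, set 0) → MISS  vc=[40, 16]
9: 0x42 (blk 16, set 0) → VC-HIT  vc=[40, 8]
10: 0x23 (blk 8, set 0) → VC-HIT  vc=[40, 16]

MISSES = 5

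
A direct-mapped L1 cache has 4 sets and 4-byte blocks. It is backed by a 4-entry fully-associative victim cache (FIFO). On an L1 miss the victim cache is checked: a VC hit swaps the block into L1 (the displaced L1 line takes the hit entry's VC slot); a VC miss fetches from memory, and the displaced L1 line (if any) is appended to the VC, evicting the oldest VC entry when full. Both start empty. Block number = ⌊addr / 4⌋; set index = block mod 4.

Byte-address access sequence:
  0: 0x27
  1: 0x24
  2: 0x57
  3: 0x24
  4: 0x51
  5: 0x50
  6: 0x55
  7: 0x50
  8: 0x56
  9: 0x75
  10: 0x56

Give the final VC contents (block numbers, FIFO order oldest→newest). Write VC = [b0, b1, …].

VC = [9, 29]

#0 0x27→b9/s1 MISS; vc=[]
#1 0x24→b9/s1 L1-HIT; vc=[]
#2 0x57→b21/s1 MISS; vc=[9]
#3 0x24→b9/s1 VC-HIT; vc=[21]
#4 0x51→b20/s0 MISS; vc=[21]
#5 0x50→b20/s0 L1-HIT; vc=[21]
#6 0x55→b21/s1 VC-HIT; vc=[9]
#7 0x50→b20/s0 L1-HIT; vc=[9]
#8 0x56→b21/s1 L1-HIT; vc=[9]
#9 0x75→b29/s1 MISS; vc=[9,21]
#10 0x56→b21/s1 VC-HIT; vc=[9,29]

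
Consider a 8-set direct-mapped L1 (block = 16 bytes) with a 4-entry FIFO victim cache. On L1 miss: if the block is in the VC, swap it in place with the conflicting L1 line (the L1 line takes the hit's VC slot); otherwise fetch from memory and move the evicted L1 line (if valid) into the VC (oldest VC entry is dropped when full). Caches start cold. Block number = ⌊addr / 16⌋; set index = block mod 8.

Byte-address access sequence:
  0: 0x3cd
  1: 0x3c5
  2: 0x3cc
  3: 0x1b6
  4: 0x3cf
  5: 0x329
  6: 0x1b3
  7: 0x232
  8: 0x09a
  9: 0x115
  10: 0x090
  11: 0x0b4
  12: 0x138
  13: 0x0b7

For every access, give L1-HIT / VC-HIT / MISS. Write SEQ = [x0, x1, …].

SEQ = [MISS, L1-HIT, L1-HIT, MISS, L1-HIT, MISS, L1-HIT, MISS, MISS, MISS, VC-HIT, MISS, MISS, VC-HIT]

  [0] addr=0x3cd blk=60 s=4: MISS | VC []
  [1] addr=0x3c5 blk=60 s=4: L1-HIT | VC []
  [2] addr=0x3cc blk=60 s=4: L1-HIT | VC []
  [3] addr=0x1b6 blk=27 s=3: MISS | VC []
  [4] addr=0x3cf blk=60 s=4: L1-HIT | VC []
  [5] addr=0x329 blk=50 s=2: MISS | VC []
  [6] addr=0x1b3 blk=27 s=3: L1-HIT | VC []
  [7] addr=0x232 blk=35 s=3: MISS | VC [27]
  [8] addr=0x9a blk=9 s=1: MISS | VC [27]
  [9] addr=0x115 blk=17 s=1: MISS | VC [27, 9]
  [10] addr=0x90 blk=9 s=1: VC-HIT | VC [27, 17]
  [11] addr=0xb4 blk=11 s=3: MISS | VC [27, 17, 35]
  [12] addr=0x138 blk=19 s=3: MISS | VC [27, 17, 35, 11]
  [13] addr=0xb7 blk=11 s=3: VC-HIT | VC [27, 17, 35, 19]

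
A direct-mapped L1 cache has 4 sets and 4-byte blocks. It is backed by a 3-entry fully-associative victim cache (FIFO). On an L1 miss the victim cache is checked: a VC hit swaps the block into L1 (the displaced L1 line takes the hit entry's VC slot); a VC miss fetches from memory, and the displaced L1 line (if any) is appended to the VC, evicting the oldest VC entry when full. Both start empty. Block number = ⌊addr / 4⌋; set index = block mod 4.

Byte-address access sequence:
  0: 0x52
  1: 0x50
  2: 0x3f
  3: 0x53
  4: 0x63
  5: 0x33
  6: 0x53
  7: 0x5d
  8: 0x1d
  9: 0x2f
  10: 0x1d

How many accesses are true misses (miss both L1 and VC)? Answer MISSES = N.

MISSES = 7

0: 0x52 (blk 20, set 0) → MISS  vc=[]
1: 0x50 (blk 20, set 0) → L1-HIT  vc=[]
2: 0x3f (blk 15, set 3) → MISS  vc=[]
3: 0x53 (blk 20, set 0) → L1-HIT  vc=[]
4: 0x63 (blk 24, set 0) → MISS  vc=[20]
5: 0x33 (blk 12, set 0) → MISS  vc=[20, 24]
6: 0x53 (blk 20, set 0) → VC-HIT  vc=[12, 24]
7: 0x5d (blk 23, set 3) → MISS  vc=[12, 24, 15]
8: 0x1d (blk 7, set 3) → MISS  vc=[24, 15, 23]
9: 0x2f (blk 11, set 3) → MISS  vc=[15, 23, 7]
10: 0x1d (blk 7, set 3) → VC-HIT  vc=[15, 23, 11]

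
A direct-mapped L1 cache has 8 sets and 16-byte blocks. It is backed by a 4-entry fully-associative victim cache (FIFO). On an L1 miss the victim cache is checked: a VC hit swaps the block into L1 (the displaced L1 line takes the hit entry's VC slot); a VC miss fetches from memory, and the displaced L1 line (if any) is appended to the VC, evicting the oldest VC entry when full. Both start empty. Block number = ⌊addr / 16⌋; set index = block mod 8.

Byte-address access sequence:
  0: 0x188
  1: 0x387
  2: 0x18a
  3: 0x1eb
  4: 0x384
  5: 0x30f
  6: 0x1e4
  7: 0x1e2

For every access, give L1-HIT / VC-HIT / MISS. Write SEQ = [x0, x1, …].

SEQ = [MISS, MISS, VC-HIT, MISS, VC-HIT, MISS, L1-HIT, L1-HIT]

  [0] addr=0x188 blk=24 s=0: MISS | VC []
  [1] addr=0x387 blk=56 s=0: MISS | VC [24]
  [2] addr=0x18a blk=24 s=0: VC-HIT | VC [56]
  [3] addr=0x1eb blk=30 s=6: MISS | VC [56]
  [4] addr=0x384 blk=56 s=0: VC-HIT | VC [24]
  [5] addr=0x30f blk=48 s=0: MISS | VC [24, 56]
  [6] addr=0x1e4 blk=30 s=6: L1-HIT | VC [24, 56]
  [7] addr=0x1e2 blk=30 s=6: L1-HIT | VC [24, 56]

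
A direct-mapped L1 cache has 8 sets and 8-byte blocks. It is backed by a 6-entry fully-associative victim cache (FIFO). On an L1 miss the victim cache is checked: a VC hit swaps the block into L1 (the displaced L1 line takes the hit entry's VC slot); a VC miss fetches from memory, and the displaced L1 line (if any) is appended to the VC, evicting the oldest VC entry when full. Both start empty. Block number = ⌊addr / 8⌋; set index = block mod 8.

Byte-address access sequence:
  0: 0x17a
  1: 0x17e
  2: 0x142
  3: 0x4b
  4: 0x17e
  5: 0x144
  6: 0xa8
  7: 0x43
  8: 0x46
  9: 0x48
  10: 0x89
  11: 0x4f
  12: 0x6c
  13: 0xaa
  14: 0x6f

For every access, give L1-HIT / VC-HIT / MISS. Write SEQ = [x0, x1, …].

#0 0x17a→b47/s7 MISS; vc=[]
#1 0x17e→b47/s7 L1-HIT; vc=[]
#2 0x142→b40/s0 MISS; vc=[]
#3 0x4b→b9/s1 MISS; vc=[]
#4 0x17e→b47/s7 L1-HIT; vc=[]
#5 0x144→b40/s0 L1-HIT; vc=[]
#6 0xa8→b21/s5 MISS; vc=[]
#7 0x43→b8/s0 MISS; vc=[40]
#8 0x46→b8/s0 L1-HIT; vc=[40]
#9 0x48→b9/s1 L1-HIT; vc=[40]
#10 0x89→b17/s1 MISS; vc=[40,9]
#11 0x4f→b9/s1 VC-HIT; vc=[40,17]
#12 0x6c→b13/s5 MISS; vc=[40,17,21]
#13 0xaa→b21/s5 VC-HIT; vc=[40,17,13]
#14 0x6f→b13/s5 VC-HIT; vc=[40,17,21]

SEQ = [MISS, L1-HIT, MISS, MISS, L1-HIT, L1-HIT, MISS, MISS, L1-HIT, L1-HIT, MISS, VC-HIT, MISS, VC-HIT, VC-HIT]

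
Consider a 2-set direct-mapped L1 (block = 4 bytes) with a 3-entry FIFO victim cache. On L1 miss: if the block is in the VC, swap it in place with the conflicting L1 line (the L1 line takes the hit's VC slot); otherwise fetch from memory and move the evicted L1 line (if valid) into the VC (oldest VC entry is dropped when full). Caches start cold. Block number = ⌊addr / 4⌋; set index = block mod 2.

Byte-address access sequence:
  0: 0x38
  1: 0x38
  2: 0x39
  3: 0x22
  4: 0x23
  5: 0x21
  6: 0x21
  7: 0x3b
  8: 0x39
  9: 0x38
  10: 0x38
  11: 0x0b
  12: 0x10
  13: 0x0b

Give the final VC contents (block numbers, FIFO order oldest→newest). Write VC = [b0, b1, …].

0: 0x38 (blk 14, set 0) → MISS  vc=[]
1: 0x38 (blk 14, set 0) → L1-HIT  vc=[]
2: 0x39 (blk 14, set 0) → L1-HIT  vc=[]
3: 0x22 (blk 8, set 0) → MISS  vc=[14]
4: 0x23 (blk 8, set 0) → L1-HIT  vc=[14]
5: 0x21 (blk 8, set 0) → L1-HIT  vc=[14]
6: 0x21 (blk 8, set 0) → L1-HIT  vc=[14]
7: 0x3b (blk 14, set 0) → VC-HIT  vc=[8]
8: 0x39 (blk 14, set 0) → L1-HIT  vc=[8]
9: 0x38 (blk 14, set 0) → L1-HIT  vc=[8]
10: 0x38 (blk 14, set 0) → L1-HIT  vc=[8]
11: 0xb (blk 2, set 0) → MISS  vc=[8, 14]
12: 0x10 (blk 4, set 0) → MISS  vc=[8, 14, 2]
13: 0xb (blk 2, set 0) → VC-HIT  vc=[8, 14, 4]

VC = [8, 14, 4]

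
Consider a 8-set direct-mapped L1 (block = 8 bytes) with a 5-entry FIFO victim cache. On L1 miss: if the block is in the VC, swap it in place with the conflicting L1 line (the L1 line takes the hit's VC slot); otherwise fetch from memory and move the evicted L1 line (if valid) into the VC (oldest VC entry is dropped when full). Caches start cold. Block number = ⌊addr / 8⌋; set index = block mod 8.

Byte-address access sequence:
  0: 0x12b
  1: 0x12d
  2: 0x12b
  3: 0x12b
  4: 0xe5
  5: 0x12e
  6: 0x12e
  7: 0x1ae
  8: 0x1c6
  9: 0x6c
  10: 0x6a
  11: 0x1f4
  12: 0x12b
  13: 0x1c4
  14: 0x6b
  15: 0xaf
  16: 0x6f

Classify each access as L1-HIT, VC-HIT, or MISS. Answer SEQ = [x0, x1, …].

SEQ = [MISS, L1-HIT, L1-HIT, L1-HIT, MISS, L1-HIT, L1-HIT, MISS, MISS, MISS, L1-HIT, MISS, VC-HIT, L1-HIT, VC-HIT, MISS, VC-HIT]

#0 0x12b→b37/s5 MISS; vc=[]
#1 0x12d→b37/s5 L1-HIT; vc=[]
#2 0x12b→b37/s5 L1-HIT; vc=[]
#3 0x12b→b37/s5 L1-HIT; vc=[]
#4 0xe5→b28/s4 MISS; vc=[]
#5 0x12e→b37/s5 L1-HIT; vc=[]
#6 0x12e→b37/s5 L1-HIT; vc=[]
#7 0x1ae→b53/s5 MISS; vc=[37]
#8 0x1c6→b56/s0 MISS; vc=[37]
#9 0x6c→b13/s5 MISS; vc=[37,53]
#10 0x6a→b13/s5 L1-HIT; vc=[37,53]
#11 0x1f4→b62/s6 MISS; vc=[37,53]
#12 0x12b→b37/s5 VC-HIT; vc=[13,53]
#13 0x1c4→b56/s0 L1-HIT; vc=[13,53]
#14 0x6b→b13/s5 VC-HIT; vc=[37,53]
#15 0xaf→b21/s5 MISS; vc=[37,53,13]
#16 0x6f→b13/s5 VC-HIT; vc=[37,53,21]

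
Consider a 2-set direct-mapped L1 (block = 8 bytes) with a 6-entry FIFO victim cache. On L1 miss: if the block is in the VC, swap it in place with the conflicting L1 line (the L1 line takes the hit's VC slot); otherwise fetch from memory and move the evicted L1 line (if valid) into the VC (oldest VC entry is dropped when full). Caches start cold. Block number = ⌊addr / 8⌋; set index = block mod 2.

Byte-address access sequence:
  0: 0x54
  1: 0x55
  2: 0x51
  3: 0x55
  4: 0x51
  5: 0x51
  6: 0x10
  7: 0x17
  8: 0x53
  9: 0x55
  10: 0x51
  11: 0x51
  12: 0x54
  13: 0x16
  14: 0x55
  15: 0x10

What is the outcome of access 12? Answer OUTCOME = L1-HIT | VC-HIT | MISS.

OUTCOME = L1-HIT

  [0] addr=0x54 blk=10 s=0: MISS | VC []
  [1] addr=0x55 blk=10 s=0: L1-HIT | VC []
  [2] addr=0x51 blk=10 s=0: L1-HIT | VC []
  [3] addr=0x55 blk=10 s=0: L1-HIT | VC []
  [4] addr=0x51 blk=10 s=0: L1-HIT | VC []
  [5] addr=0x51 blk=10 s=0: L1-HIT | VC []
  [6] addr=0x10 blk=2 s=0: MISS | VC [10]
  [7] addr=0x17 blk=2 s=0: L1-HIT | VC [10]
  [8] addr=0x53 blk=10 s=0: VC-HIT | VC [2]
  [9] addr=0x55 blk=10 s=0: L1-HIT | VC [2]
  [10] addr=0x51 blk=10 s=0: L1-HIT | VC [2]
  [11] addr=0x51 blk=10 s=0: L1-HIT | VC [2]
  [12] addr=0x54 blk=10 s=0: L1-HIT | VC [2]
  [13] addr=0x16 blk=2 s=0: VC-HIT | VC [10]
  [14] addr=0x55 blk=10 s=0: VC-HIT | VC [2]
  [15] addr=0x10 blk=2 s=0: VC-HIT | VC [10]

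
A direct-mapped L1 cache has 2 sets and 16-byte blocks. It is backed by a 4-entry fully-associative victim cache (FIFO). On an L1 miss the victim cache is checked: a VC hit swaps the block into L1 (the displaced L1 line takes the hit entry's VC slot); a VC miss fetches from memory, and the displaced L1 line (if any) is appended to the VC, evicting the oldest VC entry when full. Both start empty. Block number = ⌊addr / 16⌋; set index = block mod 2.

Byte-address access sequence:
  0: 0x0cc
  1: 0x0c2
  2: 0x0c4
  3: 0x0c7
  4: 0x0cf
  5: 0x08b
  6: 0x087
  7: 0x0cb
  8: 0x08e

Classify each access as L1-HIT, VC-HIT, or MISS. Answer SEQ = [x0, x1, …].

SEQ = [MISS, L1-HIT, L1-HIT, L1-HIT, L1-HIT, MISS, L1-HIT, VC-HIT, VC-HIT]

  [0] addr=0xcc blk=12 s=0: MISS | VC []
  [1] addr=0xc2 blk=12 s=0: L1-HIT | VC []
  [2] addr=0xc4 blk=12 s=0: L1-HIT | VC []
  [3] addr=0xc7 blk=12 s=0: L1-HIT | VC []
  [4] addr=0xcf blk=12 s=0: L1-HIT | VC []
  [5] addr=0x8b blk=8 s=0: MISS | VC [12]
  [6] addr=0x87 blk=8 s=0: L1-HIT | VC [12]
  [7] addr=0xcb blk=12 s=0: VC-HIT | VC [8]
  [8] addr=0x8e blk=8 s=0: VC-HIT | VC [12]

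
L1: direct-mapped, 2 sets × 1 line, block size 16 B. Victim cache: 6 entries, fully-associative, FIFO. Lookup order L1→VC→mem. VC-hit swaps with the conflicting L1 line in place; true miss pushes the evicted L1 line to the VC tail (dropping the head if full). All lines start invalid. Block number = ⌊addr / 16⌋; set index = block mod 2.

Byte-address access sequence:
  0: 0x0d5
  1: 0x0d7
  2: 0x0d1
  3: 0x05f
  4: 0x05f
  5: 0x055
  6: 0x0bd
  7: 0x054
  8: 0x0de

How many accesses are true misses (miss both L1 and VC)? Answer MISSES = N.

#0 0xd5→b13/s1 MISS; vc=[]
#1 0xd7→b13/s1 L1-HIT; vc=[]
#2 0xd1→b13/s1 L1-HIT; vc=[]
#3 0x5f→b5/s1 MISS; vc=[13]
#4 0x5f→b5/s1 L1-HIT; vc=[13]
#5 0x55→b5/s1 L1-HIT; vc=[13]
#6 0xbd→b11/s1 MISS; vc=[13,5]
#7 0x54→b5/s1 VC-HIT; vc=[13,11]
#8 0xde→b13/s1 VC-HIT; vc=[5,11]

MISSES = 3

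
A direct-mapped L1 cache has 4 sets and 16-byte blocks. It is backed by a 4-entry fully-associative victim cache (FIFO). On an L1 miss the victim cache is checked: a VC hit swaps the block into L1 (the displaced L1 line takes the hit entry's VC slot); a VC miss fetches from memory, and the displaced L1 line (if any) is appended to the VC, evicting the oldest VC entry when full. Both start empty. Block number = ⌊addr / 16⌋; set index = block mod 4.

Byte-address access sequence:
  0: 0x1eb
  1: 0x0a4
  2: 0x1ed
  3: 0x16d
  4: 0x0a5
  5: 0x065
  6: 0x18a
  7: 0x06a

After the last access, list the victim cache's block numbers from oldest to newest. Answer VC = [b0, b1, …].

#0 0x1eb→b30/s2 MISS; vc=[]
#1 0xa4→b10/s2 MISS; vc=[30]
#2 0x1ed→b30/s2 VC-HIT; vc=[10]
#3 0x16d→b22/s2 MISS; vc=[10,30]
#4 0xa5→b10/s2 VC-HIT; vc=[22,30]
#5 0x65→b6/s2 MISS; vc=[22,30,10]
#6 0x18a→b24/s0 MISS; vc=[22,30,10]
#7 0x6a→b6/s2 L1-HIT; vc=[22,30,10]

VC = [22, 30, 10]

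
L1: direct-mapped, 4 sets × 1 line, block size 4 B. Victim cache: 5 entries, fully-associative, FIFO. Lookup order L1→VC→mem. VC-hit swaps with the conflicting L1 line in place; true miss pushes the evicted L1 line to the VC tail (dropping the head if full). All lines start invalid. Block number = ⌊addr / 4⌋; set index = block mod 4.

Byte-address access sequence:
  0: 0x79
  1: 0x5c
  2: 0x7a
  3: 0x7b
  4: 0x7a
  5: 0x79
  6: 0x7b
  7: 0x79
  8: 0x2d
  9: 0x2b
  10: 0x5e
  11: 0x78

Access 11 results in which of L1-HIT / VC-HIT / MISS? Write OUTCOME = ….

OUTCOME = VC-HIT

  [0] addr=0x79 blk=30 s=2: MISS | VC []
  [1] addr=0x5c blk=23 s=3: MISS | VC []
  [2] addr=0x7a blk=30 s=2: L1-HIT | VC []
  [3] addr=0x7b blk=30 s=2: L1-HIT | VC []
  [4] addr=0x7a blk=30 s=2: L1-HIT | VC []
  [5] addr=0x79 blk=30 s=2: L1-HIT | VC []
  [6] addr=0x7b blk=30 s=2: L1-HIT | VC []
  [7] addr=0x79 blk=30 s=2: L1-HIT | VC []
  [8] addr=0x2d blk=11 s=3: MISS | VC [23]
  [9] addr=0x2b blk=10 s=2: MISS | VC [23, 30]
  [10] addr=0x5e blk=23 s=3: VC-HIT | VC [11, 30]
  [11] addr=0x78 blk=30 s=2: VC-HIT | VC [11, 10]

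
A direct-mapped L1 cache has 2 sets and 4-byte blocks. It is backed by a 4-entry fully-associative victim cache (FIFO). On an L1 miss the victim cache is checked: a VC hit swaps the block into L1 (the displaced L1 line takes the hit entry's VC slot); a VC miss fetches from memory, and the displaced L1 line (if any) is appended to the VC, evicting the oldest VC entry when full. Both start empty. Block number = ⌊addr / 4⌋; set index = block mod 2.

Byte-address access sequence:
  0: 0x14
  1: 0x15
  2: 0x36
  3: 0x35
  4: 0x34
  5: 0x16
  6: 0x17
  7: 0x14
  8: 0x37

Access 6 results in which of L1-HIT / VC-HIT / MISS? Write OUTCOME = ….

0: 0x14 (blk 5, set 1) → MISS  vc=[]
1: 0x15 (blk 5, set 1) → L1-HIT  vc=[]
2: 0x36 (blk 13, set 1) → MISS  vc=[5]
3: 0x35 (blk 13, set 1) → L1-HIT  vc=[5]
4: 0x34 (blk 13, set 1) → L1-HIT  vc=[5]
5: 0x16 (blk 5, set 1) → VC-HIT  vc=[13]
6: 0x17 (blk 5, set 1) → L1-HIT  vc=[13]
7: 0x14 (blk 5, set 1) → L1-HIT  vc=[13]
8: 0x37 (blk 13, set 1) → VC-HIT  vc=[5]

OUTCOME = L1-HIT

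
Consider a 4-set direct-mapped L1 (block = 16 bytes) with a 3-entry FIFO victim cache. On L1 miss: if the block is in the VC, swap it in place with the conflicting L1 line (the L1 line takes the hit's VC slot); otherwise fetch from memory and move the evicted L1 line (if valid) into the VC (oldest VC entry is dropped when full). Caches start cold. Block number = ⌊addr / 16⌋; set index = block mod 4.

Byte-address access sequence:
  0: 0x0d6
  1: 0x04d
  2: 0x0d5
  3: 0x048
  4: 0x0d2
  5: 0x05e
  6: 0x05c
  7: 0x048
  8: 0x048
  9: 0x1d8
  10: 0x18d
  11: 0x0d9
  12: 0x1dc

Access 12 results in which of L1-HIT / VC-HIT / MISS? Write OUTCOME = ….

#0 0xd6→b13/s1 MISS; vc=[]
#1 0x4d→b4/s0 MISS; vc=[]
#2 0xd5→b13/s1 L1-HIT; vc=[]
#3 0x48→b4/s0 L1-HIT; vc=[]
#4 0xd2→b13/s1 L1-HIT; vc=[]
#5 0x5e→b5/s1 MISS; vc=[13]
#6 0x5c→b5/s1 L1-HIT; vc=[13]
#7 0x48→b4/s0 L1-HIT; vc=[13]
#8 0x48→b4/s0 L1-HIT; vc=[13]
#9 0x1d8→b29/s1 MISS; vc=[13,5]
#10 0x18d→b24/s0 MISS; vc=[13,5,4]
#11 0xd9→b13/s1 VC-HIT; vc=[29,5,4]
#12 0x1dc→b29/s1 VC-HIT; vc=[13,5,4]

OUTCOME = VC-HIT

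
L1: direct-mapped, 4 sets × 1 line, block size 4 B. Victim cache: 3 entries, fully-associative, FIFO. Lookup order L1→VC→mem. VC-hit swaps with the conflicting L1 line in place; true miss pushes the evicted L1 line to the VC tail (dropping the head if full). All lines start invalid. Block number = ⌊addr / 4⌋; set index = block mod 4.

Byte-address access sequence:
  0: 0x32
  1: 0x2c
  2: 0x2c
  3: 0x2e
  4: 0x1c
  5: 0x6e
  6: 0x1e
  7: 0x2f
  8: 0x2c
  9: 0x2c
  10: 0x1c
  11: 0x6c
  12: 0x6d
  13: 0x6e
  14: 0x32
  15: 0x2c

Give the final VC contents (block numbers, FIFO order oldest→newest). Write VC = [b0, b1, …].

VC = [27, 7]

  [0] addr=0x32 blk=12 s=0: MISS | VC []
  [1] addr=0x2c blk=11 s=3: MISS | VC []
  [2] addr=0x2c blk=11 s=3: L1-HIT | VC []
  [3] addr=0x2e blk=11 s=3: L1-HIT | VC []
  [4] addr=0x1c blk=7 s=3: MISS | VC [11]
  [5] addr=0x6e blk=27 s=3: MISS | VC [11, 7]
  [6] addr=0x1e blk=7 s=3: VC-HIT | VC [11, 27]
  [7] addr=0x2f blk=11 s=3: VC-HIT | VC [7, 27]
  [8] addr=0x2c blk=11 s=3: L1-HIT | VC [7, 27]
  [9] addr=0x2c blk=11 s=3: L1-HIT | VC [7, 27]
  [10] addr=0x1c blk=7 s=3: VC-HIT | VC [11, 27]
  [11] addr=0x6c blk=27 s=3: VC-HIT | VC [11, 7]
  [12] addr=0x6d blk=27 s=3: L1-HIT | VC [11, 7]
  [13] addr=0x6e blk=27 s=3: L1-HIT | VC [11, 7]
  [14] addr=0x32 blk=12 s=0: L1-HIT | VC [11, 7]
  [15] addr=0x2c blk=11 s=3: VC-HIT | VC [27, 7]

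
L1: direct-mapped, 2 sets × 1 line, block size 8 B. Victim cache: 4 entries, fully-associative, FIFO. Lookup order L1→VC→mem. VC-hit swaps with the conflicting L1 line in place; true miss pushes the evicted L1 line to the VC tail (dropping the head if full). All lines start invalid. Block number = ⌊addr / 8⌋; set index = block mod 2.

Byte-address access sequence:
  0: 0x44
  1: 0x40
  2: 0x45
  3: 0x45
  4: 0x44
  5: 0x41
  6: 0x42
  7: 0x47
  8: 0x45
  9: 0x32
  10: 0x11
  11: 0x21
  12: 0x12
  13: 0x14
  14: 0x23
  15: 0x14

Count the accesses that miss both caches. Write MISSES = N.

0: 0x44 (blk 8, set 0) → MISS  vc=[]
1: 0x40 (blk 8, set 0) → L1-HIT  vc=[]
2: 0x45 (blk 8, set 0) → L1-HIT  vc=[]
3: 0x45 (blk 8, set 0) → L1-HIT  vc=[]
4: 0x44 (blk 8, set 0) → L1-HIT  vc=[]
5: 0x41 (blk 8, set 0) → L1-HIT  vc=[]
6: 0x42 (blk 8, set 0) → L1-HIT  vc=[]
7: 0x47 (blk 8, set 0) → L1-HIT  vc=[]
8: 0x45 (blk 8, set 0) → L1-HIT  vc=[]
9: 0x32 (blk 6, set 0) → MISS  vc=[8]
10: 0x11 (blk 2, set 0) → MISS  vc=[8, 6]
11: 0x21 (blk 4, set 0) → MISS  vc=[8, 6, 2]
12: 0x12 (blk 2, set 0) → VC-HIT  vc=[8, 6, 4]
13: 0x14 (blk 2, set 0) → L1-HIT  vc=[8, 6, 4]
14: 0x23 (blk 4, set 0) → VC-HIT  vc=[8, 6, 2]
15: 0x14 (blk 2, set 0) → VC-HIT  vc=[8, 6, 4]

MISSES = 4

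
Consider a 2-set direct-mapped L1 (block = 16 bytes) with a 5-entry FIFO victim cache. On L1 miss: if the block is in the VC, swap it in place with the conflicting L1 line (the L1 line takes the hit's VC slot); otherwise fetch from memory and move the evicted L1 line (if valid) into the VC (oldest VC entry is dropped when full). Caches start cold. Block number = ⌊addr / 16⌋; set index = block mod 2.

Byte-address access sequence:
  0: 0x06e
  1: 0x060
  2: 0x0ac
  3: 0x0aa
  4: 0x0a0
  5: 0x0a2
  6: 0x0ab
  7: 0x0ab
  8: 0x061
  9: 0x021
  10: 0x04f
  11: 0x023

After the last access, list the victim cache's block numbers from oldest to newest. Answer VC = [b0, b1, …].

VC = [10, 6, 4]

0: 0x6e (blk 6, set 0) → MISS  vc=[]
1: 0x60 (blk 6, set 0) → L1-HIT  vc=[]
2: 0xac (blk 10, set 0) → MISS  vc=[6]
3: 0xaa (blk 10, set 0) → L1-HIT  vc=[6]
4: 0xa0 (blk 10, set 0) → L1-HIT  vc=[6]
5: 0xa2 (blk 10, set 0) → L1-HIT  vc=[6]
6: 0xab (blk 10, set 0) → L1-HIT  vc=[6]
7: 0xab (blk 10, set 0) → L1-HIT  vc=[6]
8: 0x61 (blk 6, set 0) → VC-HIT  vc=[10]
9: 0x21 (blk 2, set 0) → MISS  vc=[10, 6]
10: 0x4f (blk 4, set 0) → MISS  vc=[10, 6, 2]
11: 0x23 (blk 2, set 0) → VC-HIT  vc=[10, 6, 4]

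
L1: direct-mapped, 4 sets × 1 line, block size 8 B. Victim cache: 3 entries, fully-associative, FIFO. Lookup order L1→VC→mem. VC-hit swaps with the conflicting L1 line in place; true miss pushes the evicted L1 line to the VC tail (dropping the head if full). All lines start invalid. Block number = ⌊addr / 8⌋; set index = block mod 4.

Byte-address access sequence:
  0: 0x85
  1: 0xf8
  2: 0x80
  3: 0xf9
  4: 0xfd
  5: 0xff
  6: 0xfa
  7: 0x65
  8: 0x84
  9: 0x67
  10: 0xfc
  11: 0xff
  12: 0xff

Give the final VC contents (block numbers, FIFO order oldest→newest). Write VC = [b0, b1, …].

  [0] addr=0x85 blk=16 s=0: MISS | VC []
  [1] addr=0xf8 blk=31 s=3: MISS | VC []
  [2] addr=0x80 blk=16 s=0: L1-HIT | VC []
  [3] addr=0xf9 blk=31 s=3: L1-HIT | VC []
  [4] addr=0xfd blk=31 s=3: L1-HIT | VC []
  [5] addr=0xff blk=31 s=3: L1-HIT | VC []
  [6] addr=0xfa blk=31 s=3: L1-HIT | VC []
  [7] addr=0x65 blk=12 s=0: MISS | VC [16]
  [8] addr=0x84 blk=16 s=0: VC-HIT | VC [12]
  [9] addr=0x67 blk=12 s=0: VC-HIT | VC [16]
  [10] addr=0xfc blk=31 s=3: L1-HIT | VC [16]
  [11] addr=0xff blk=31 s=3: L1-HIT | VC [16]
  [12] addr=0xff blk=31 s=3: L1-HIT | VC [16]

VC = [16]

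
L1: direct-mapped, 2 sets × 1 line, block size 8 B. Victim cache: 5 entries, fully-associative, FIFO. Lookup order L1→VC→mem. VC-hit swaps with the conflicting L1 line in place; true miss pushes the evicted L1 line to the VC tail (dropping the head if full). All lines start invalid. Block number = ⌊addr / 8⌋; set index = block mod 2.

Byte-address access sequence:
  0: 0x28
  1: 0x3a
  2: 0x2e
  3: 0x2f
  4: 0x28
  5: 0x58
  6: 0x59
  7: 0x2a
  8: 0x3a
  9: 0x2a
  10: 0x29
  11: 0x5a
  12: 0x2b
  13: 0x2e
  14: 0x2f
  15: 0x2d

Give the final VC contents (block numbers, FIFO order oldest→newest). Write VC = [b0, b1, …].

VC = [7, 11]

#0 0x28→b5/s1 MISS; vc=[]
#1 0x3a→b7/s1 MISS; vc=[5]
#2 0x2e→b5/s1 VC-HIT; vc=[7]
#3 0x2f→b5/s1 L1-HIT; vc=[7]
#4 0x28→b5/s1 L1-HIT; vc=[7]
#5 0x58→b11/s1 MISS; vc=[7,5]
#6 0x59→b11/s1 L1-HIT; vc=[7,5]
#7 0x2a→b5/s1 VC-HIT; vc=[7,11]
#8 0x3a→b7/s1 VC-HIT; vc=[5,11]
#9 0x2a→b5/s1 VC-HIT; vc=[7,11]
#10 0x29→b5/s1 L1-HIT; vc=[7,11]
#11 0x5a→b11/s1 VC-HIT; vc=[7,5]
#12 0x2b→b5/s1 VC-HIT; vc=[7,11]
#13 0x2e→b5/s1 L1-HIT; vc=[7,11]
#14 0x2f→b5/s1 L1-HIT; vc=[7,11]
#15 0x2d→b5/s1 L1-HIT; vc=[7,11]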